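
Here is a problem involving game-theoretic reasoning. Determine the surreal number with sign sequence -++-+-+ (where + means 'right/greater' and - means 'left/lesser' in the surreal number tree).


Sign expansion: -++-+-+
Rule: track bounds (lo, hi), initially (-inf, +inf). On '+', the current value becomes lo and we move to the simplest number in (value, hi): value + 1 if hi = +inf, otherwise the midpoint (value + hi)/2. On '-', the current value becomes hi and we move to value - 1 if lo = -inf, otherwise the midpoint (lo + value)/2.
Start at 0.
Step 1: sign = -, move left. Bounds: (-inf, 0). Value = -1
Step 2: sign = +, move right. Bounds: (-1, 0). Value = -1/2
Step 3: sign = +, move right. Bounds: (-1/2, 0). Value = -1/4
Step 4: sign = -, move left. Bounds: (-1/2, -1/4). Value = -3/8
Step 5: sign = +, move right. Bounds: (-3/8, -1/4). Value = -5/16
Step 6: sign = -, move left. Bounds: (-3/8, -5/16). Value = -11/32
Step 7: sign = +, move right. Bounds: (-11/32, -5/16). Value = -21/64
The surreal number with sign expansion -++-+-+ is -21/64.

-21/64


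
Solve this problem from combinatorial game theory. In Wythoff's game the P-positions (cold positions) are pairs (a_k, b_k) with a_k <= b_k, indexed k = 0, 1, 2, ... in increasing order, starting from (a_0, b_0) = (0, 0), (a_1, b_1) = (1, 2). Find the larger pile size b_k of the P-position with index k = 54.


By Wythoff's theorem, a_k = floor(k * phi) and b_k = floor(k * phi^2) = a_k + k, where phi = (1 + sqrt(5))/2 is the golden ratio.
phi = (1 + sqrt(5))/2 = 1.618034
phi^2 = phi + 1 = 2.618034
k = 54
k * phi^2 = 54 * 2.618034 = 141.373835
b_54 = floor(k * phi^2) = 141 (check: a_54 + k = 87 + 54 = 141)

141


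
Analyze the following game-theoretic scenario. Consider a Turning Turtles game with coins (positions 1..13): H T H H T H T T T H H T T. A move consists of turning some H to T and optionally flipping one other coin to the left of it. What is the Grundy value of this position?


Coins: H T H H T H T T T H H T T
Key fact: a single head at position k behaves exactly like a Nim heap of size k (turning it to T and optionally flipping a coin at j < k corresponds to moving the heap from k to j, or to 0), and heads combine as a disjunctive sum (two heads at the same place would cancel, matching j XOR j = 0). So the Nim-value is the XOR of the 1-indexed positions of the heads.
Face-up positions (1-indexed): [1, 3, 4, 6, 10, 11]
XOR 0 with 1: 0 XOR 1 = 1
XOR 1 with 3: 1 XOR 3 = 2
XOR 2 with 4: 2 XOR 4 = 6
XOR 6 with 6: 6 XOR 6 = 0
XOR 0 with 10: 0 XOR 10 = 10
XOR 10 with 11: 10 XOR 11 = 1
Nim-value = 1

1


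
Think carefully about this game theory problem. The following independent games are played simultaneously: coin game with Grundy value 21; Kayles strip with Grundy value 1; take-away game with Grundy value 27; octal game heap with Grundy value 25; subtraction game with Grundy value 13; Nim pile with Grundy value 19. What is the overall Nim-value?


By the Sprague-Grundy theorem, the Grundy value of a sum of games is the XOR of individual Grundy values.
coin game: Grundy value = 21. Running XOR: 0 XOR 21 = 21
Kayles strip: Grundy value = 1. Running XOR: 21 XOR 1 = 20
take-away game: Grundy value = 27. Running XOR: 20 XOR 27 = 15
octal game heap: Grundy value = 25. Running XOR: 15 XOR 25 = 22
subtraction game: Grundy value = 13. Running XOR: 22 XOR 13 = 27
Nim pile: Grundy value = 19. Running XOR: 27 XOR 19 = 8
The combined Grundy value is 8.

8


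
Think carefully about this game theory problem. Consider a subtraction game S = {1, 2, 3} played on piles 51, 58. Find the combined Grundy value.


Subtraction set: {1, 2, 3}
For this subtraction set, G(n) = n mod 4 (period = max + 1 = 4).
Pile 1 (size 51): G(51) = 51 mod 4 = 3
Pile 2 (size 58): G(58) = 58 mod 4 = 2
Total Grundy value = XOR of all: 3 XOR 2 = 1

1


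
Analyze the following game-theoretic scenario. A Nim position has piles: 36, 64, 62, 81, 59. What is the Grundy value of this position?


We need the XOR (exclusive or) of all pile sizes.
After XOR-ing pile 1 (size 36): 0 XOR 36 = 36
After XOR-ing pile 2 (size 64): 36 XOR 64 = 100
After XOR-ing pile 3 (size 62): 100 XOR 62 = 90
After XOR-ing pile 4 (size 81): 90 XOR 81 = 11
After XOR-ing pile 5 (size 59): 11 XOR 59 = 48
The Nim-value of this position is 48.

48


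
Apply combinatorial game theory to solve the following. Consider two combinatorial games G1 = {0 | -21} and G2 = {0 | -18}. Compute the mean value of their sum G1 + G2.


G1 = {0 | -21}, G2 = {0 | -18}
Each is a switch {a | b} with numbers a > b; its mean value is (a + b)/2, and mean value is additive over game sums: m(G1 + G2) = m(G1) + m(G2).
Mean of G1 = (0 + (-21))/2 = -21/2 = -21/2
Mean of G2 = (0 + (-18))/2 = -18/2 = -9
Mean of G1 + G2 = -21/2 + -9 = -39/2

-39/2


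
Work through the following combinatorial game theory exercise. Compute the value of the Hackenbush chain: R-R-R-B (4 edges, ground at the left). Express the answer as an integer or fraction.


Edges (from ground): R-R-R-B
By Berlekamp's sign-expansion rule, a Blue-Red Hackenbush stalk has the value of the surreal number whose sign sequence is the edge sequence with B -> + and R -> -.
Sign sequence: ---+
Trace the sign expansion in the surreal number tree, starting from 0:
Edge 1: R (sign -) -> bounds (-inf, 0), value = -1
Edge 2: R (sign -) -> bounds (-inf, -1), value = -2
Edge 3: R (sign -) -> bounds (-inf, -2), value = -3
Edge 4: B (sign +) -> bounds (-3, -2), value = -5/2
Game value = -5/2

-5/2


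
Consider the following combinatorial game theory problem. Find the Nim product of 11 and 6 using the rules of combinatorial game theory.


Nim multiplication is bilinear over XOR: (u XOR v) * w = (u*w) XOR (v*w).
So we split each operand into its bit components and XOR the pairwise Nim products.
11 = 1 + 2 + 8 (as XOR of powers of 2).
6 = 2 + 4 (as XOR of powers of 2).
Using the standard Nim-product table on single bits:
  2*2 = 3,   2*4 = 8,   2*8 = 12,
  4*4 = 6,   4*8 = 11,  8*8 = 13,
and  1*x = x (identity), k*l = l*k (commutative).
Pairwise Nim products:
  1 * 2 = 2
  1 * 4 = 4
  2 * 2 = 3
  2 * 4 = 8
  8 * 2 = 12
  8 * 4 = 11
XOR them: 2 XOR 4 XOR 3 XOR 8 XOR 12 XOR 11 = 10.
Result: 11 * 6 = 10 (in Nim).

10


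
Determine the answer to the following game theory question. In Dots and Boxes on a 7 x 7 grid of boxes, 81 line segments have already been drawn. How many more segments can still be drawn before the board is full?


Grid: 7 x 7 boxes, i.e. 8 rows and 8 columns of dots.
Horizontal edges: (rows + 1) * cols = 8 * 7 = 56
Vertical edges: rows * (cols + 1) = 7 * 8 = 56
Total edges: 56 + 56 = 112
Edges drawn: 81
Remaining: 112 - 81 = 31

31


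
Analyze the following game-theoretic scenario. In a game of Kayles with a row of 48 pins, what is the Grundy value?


Kayles: a move removes 1 or 2 adjacent pins from a contiguous row.
Removing pins from a row of k leaves two independent rows (a, b) with a + b = k - 1 (one pin) or a + b = k - 2 (two pins); an end removal gives a = 0.
By Sprague-Grundy, G(k) = mex{ G(a) XOR G(b) } over all these splits. G(0) = 0.
G(1): splits (0,0):0^0=0 -> mex({0}) = 1
G(2): splits (0,1):0^1=1 (0,0):0^0=0 -> mex({0, 1}) = 2
G(3): splits (0,2):0^2=2 (1,1):1^1=0 (0,1):0^1=1 -> mex({0, 1, 2}) = 3
G(4): splits (0,3):0^3=3 (1,2):1^2=3 (0,2):0^2=2 (1,1):1^1=0 -> mex({0, 2, 3}) = 1
G(5): splits (0,4):0^1=1 (1,3):1^3=2 (2,2):2^2=0 (0,3):0^3=3 (1,2):1^2=3 -> mex({0, 1, 2, 3}) = 4
G(6) = mex({0, 1, 2, 4}) = 3
G(7) = mex({0, 1, 3, 4, 5}) = 2
G(8) = mex({0, 2, 3, 5, 6}) = 1
G(9) = mex({0, 1, 2, 3, 6, 7}) = 4
G(10) = mex({0, 1, 3, 4, 5, 7}) = 2
G(11) = mex({0, 1, 2, 3, 4, 5}) = 6
G(12) = mex({0, 1, 2, 3, 5, 6, 7}) = 4
G(13) = mex({0, 2, 3, 4, 6, 7}) = 1
G(14) = mex({0, 1, 4, 5, 6, 7}) = 2
G(15) = mex({0, 1, 2, 3, 4, 5, 6}) = 7
G(16) = mex({0, 2, 3, 5, 6, 7}) = 1
G(17) = mex({0, 1, 2, 3, 5, 6, 7}) = 4
G(18) = mex({0, 1, 2, 4, 5, 6}) = 3
G(19) = mex({0, 1, 3, 4, 5, 7}) = 2
G(20) = mex({0, 2, 3, 4, 5, 6, 7}) = 1
G(21) = mex({0, 1, 2, 3, 5, 6, 7}) = 4
G(22) = mex({0, 1, 2, 3, 4, 5, 7}) = 6
G(23) = mex({0, 1, 2, 3, 4, 5, 6}) = 7
G(24) = mex({0, 1, 2, 3, 5, 6, 7}) = 4
G(25) = mex({0, 2, 3, 4, 6, 7}) = 1
G(26) = mex({0, 1, 3, 4, 5, 6, 7}) = 2
G(27) = mex({0, 1, 2, 3, 4, 5, 6, 7}) = 8
G(28) = mex({0, 1, 2, 3, 4, 6, 7, 8}) = 5
G(29) = mex({0, 1, 2, 3, 5, 6, 7, 8, 9}) = 4
G(30) = mex({0, 1, 2, 3, 4, 5, 6, 9, 10}) = 7
G(31) = mex({0, 1, 3, 4, 5, 7, 10, 11}) = 2
G(32) = mex({0, 2, 3, 4, 5, 6, 7, 9, 11}) = 1
G(33) = mex({0, 1, 2, 3, 4, 5, 6, 7, 9, 12}) = 8
G(34) = mex({0, 1, 2, 3, 4, 5, 7, 8, 11, 12}) = 6
G(35) = mex({0, 1, 2, 3, 4, 5, 6, 8, 9, 10, 11}) = 7
G(36) = mex({0, 1, 2, 3, 5, 6, 7, 9, 10}) = 4
G(37) = mex({0, 2, 3, 4, 6, 7, 9, 10, 11, 12}) = 1
G(38) = mex({0, 1, 3, 4, 5, 6, 7, 9, 10, 11, 12}) = 2
G(39) = mex({0, 1, 2, 4, 5, 6, 7, 9, 10, 12, 14}) = 3
G(40) = mex({0, 2, 3, 4, 6, 7, 11, 12, 14}) = 1
G(41) = mex({0, 1, 2, 3, 5, 6, 7, 9, 10, 11, 12}) = 4
G(42) = mex({0, 1, 2, 3, 4, 5, 6, 9, 10}) = 7
G(43) = mex({0, 1, 3, 4, 5, 7, 9, 10, 12, 15}) = 2
G(44) = mex({0, 2, 3, 4, 5, 6, 7, 9, 10, 12, 15}) = 1
G(45) = mex({0, 1, 2, 3, 4, 5, 6, 7, 9, 10, 12, 14}) = 8
G(46) = mex({0, 1, 3, 4, 5, 7, 8, 11, 12, 14}) = 2
G(47) = mex({0, 1, 2, 3, 4, 5, 6, 8, 9, 10, 11, 12}) = 7
G(48) = mex({0, 1, 2, 3, 5, 6, 7, 9, 10}) = 4
Therefore G(48) = 4.

4


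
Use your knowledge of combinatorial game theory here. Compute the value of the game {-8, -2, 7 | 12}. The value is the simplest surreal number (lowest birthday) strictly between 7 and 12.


Left options: {-8, -2, 7}, max = 7
Right options: {12}, min = 12
All options are numbers and max(Left) < min(Right), so by the simplicity theorem the value is the simplest (earliest-born) number strictly between 7 and 12.
Integers 8 through 11 all lie strictly between 7 and 12.
Among integers, the simplest (lowest birthday = smallest |n|; 0 is born on day 0, +-n on day n) is 8.
No non-integer in the interval can be simpler: if x is a non-integer in the interval, then floor(x) or ceil(x) also lies in the interval (the interval contains an integer), and both are proper prefixes of x's sign expansion, i.e. born earlier. So the game value is 8.
Game value = 8

8


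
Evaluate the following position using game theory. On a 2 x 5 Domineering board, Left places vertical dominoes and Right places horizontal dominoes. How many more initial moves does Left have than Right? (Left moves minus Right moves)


Board is 2 x 5 (rows x cols).
Left (vertical) placements: (rows-1) * cols = 1 * 5 = 5
Right (horizontal) placements: rows * (cols-1) = 2 * 4 = 8
Advantage = Left - Right = 5 - 8 = -3

-3


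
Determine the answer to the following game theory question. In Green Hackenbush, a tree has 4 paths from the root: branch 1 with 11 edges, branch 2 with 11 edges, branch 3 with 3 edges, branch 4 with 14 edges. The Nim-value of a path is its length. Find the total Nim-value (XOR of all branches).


The tree has 4 branches from the ground vertex.
In Green Hackenbush, the Nim-value of a simple path of length k is k.
Branch 1: length 11, Nim-value = 11
Branch 2: length 11, Nim-value = 11
Branch 3: length 3, Nim-value = 3
Branch 4: length 14, Nim-value = 14
Total Nim-value = XOR of all branch values:
0 XOR 11 = 11
11 XOR 11 = 0
0 XOR 3 = 3
3 XOR 14 = 13
Nim-value of the tree = 13

13


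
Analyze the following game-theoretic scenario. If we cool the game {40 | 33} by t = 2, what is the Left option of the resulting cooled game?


Original game: {40 | 33} (a switch {a | b} with a > b).
Cooling by t (for t below the temperature (a - b)/2 = 7/2) taxes each move by t: {a | b} cooled by t is {a - t | b + t}.
Cooling amount: t = 2
Cooled Left option: 40 - 2 = 38
Cooled Right option: 33 + 2 = 35
Cooled game: {38 | 35}
Left option = 38

38


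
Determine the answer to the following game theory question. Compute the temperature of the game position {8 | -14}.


The game is {8 | -14}, a switch {a | b} with numbers a > b.
Cooling {a | b} by t gives {a - t | b + t}, which stops being hot when a - t = b + t, i.e. at t = (a - b)/2. So the temperature of a switch is (a - b)/2.
Temperature = (Left option - Right option) / 2
= (8 - (-14)) / 2
= 22 / 2
= 11

11


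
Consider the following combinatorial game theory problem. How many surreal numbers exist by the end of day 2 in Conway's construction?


Day 0: {|} = 0 is born. Count = 1.
Day n: the number of surreal numbers born by day n is 2^(n+1) - 1.
By day 0: 2^1 - 1 = 1
By day 1: 2^2 - 1 = 3
By day 2: 2^3 - 1 = 7
By day 2: 7 surreal numbers.

7


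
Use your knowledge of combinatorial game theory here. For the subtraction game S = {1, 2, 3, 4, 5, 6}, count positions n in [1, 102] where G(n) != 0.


Subtraction set S = {1, 2, 3, 4, 5, 6}, so G(n) = n mod 7.
G(n) = 0 when n is a multiple of 7.
Multiples of 7 in [1, 102]: 14
N-positions (nonzero Grundy) = 102 - 14 = 88

88


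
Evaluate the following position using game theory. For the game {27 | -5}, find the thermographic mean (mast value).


Game = {27 | -5}, a switch {a | b} with numbers a > b.
Its thermograph has left wall a - t and right wall b + t, which meet at t = (a - b)/2, where both equal (a + b)/2. So the mast (mean value) is at (a + b)/2.
Mean = (27 + (-5))/2 = 22/2 = 11

11


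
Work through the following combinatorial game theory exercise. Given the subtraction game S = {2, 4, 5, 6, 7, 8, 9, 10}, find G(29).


The subtraction set is S = {2, 4, 5, 6, 7, 8, 9, 10}.
G(k) = mex{ G(k - s) : s in S, s <= k }. We compute iteratively: G(0) = 0.
G(1) = mex({}) = 0
G(2) = mex({0}) = 1
G(3) = mex({0}) = 1
G(4) = mex({0, 1}) = 2
G(5) = mex({0, 1}) = 2
G(6) = mex({0, 1, 2}) = 3
G(7) = mex({0, 1, 2}) = 3
G(8) = mex({0, 1, 2, 3}) = 4
G(9) = mex({0, 1, 2, 3}) = 4
G(10) = mex({0, 1, 2, 3, 4}) = 5
G(11) = mex({0, 1, 2, 3, 4}) = 5
G(12) = mex({1, 2, 3, 4, 5}) = 0
G(13) = mex({1, 2, 3, 4, 5}) = 0
G(14) = mex({0, 2, 3, 4, 5}) = 1
G(15) = mex({0, 2, 3, 4, 5}) = 1
G(16) = mex({0, 1, 3, 4, 5}) = 2
G(17) = mex({0, 1, 3, 4, 5}) = 2
G(18) = mex({0, 1, 2, 4, 5}) = 3
G(19) = mex({0, 1, 2, 4, 5}) = 3
G(20) = mex({0, 1, 2, 3, 5}) = 4
G(21) = mex({0, 1, 2, 3, 5}) = 4
Observe that G(12)..G(21) = 0, 0, 1, 1, 2, 2, 3, 3, 4, 4 repeats G(0)..G(9) = 0, 0, 1, 1, 2, 2, 3, 3, 4, 4.
For k >= max(S) = 10, G(k) is determined by the previous 10 values G(k-10)..G(k-1); a window of 10 consecutive values has recurred shifted by 12, so by induction G(k + 12) = G(k) for all k >= 0: the sequence is periodic from the start with period 12.
One period: G(0..11) = 0, 0, 1, 1, 2, 2, 3, 3, 4, 4, 5, 5.
29 mod 12 = 5, so G(29) = G(5) = 2.

2


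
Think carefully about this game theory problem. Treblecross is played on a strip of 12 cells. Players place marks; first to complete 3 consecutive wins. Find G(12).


Treblecross: place X on empty cells; 3-in-a-row wins.
Playing within two cells of an existing X lets the opponent win at once, so sensible play treats the cells i-2..i+2 around each X as dead. The player left with no safe cell loses, so this is a normal-play take-away game on strips of safe cells.
Placing X at cell i (0-indexed) of a strip of k safe cells leaves independent strips of sizes max(0, i-2) and max(0, k-i-3). Hence G(k) = mex{ G(max(0,i-2)) XOR G(max(0,k-i-3)) : 0 <= i < k }, with G(0) = 0.
G(1): splits (0,0):0^0=0 -> mex({0}) = 1
G(2): splits (0,0):0^0=0 -> mex({0}) = 1
G(3): splits (0,0):0^0=0 -> mex({0}) = 1
G(4): splits (0,1):0^1=1 (0,0):0^0=0 -> mex({0, 1}) = 2
G(5): splits (0,2):0^1=1 (0,1):0^1=1 (0,0):0^0=0 -> mex({0, 1}) = 2
G(6) = mex({1}) = 0
G(7) = mex({0, 1, 2}) = 3
G(8) = mex({0, 1, 2}) = 3
G(9) = mex({0, 2}) = 1
G(10) = mex({0, 2, 3}) = 1
G(11) = mex({0, 3}) = 1
G(12) = mex({1, 3}) = 0
Therefore G(12) = 0.

0


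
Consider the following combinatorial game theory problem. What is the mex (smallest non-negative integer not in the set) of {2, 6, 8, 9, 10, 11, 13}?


Set = {2, 6, 8, 9, 10, 11, 13}
0 is NOT in the set. This is the mex.
mex = 0

0


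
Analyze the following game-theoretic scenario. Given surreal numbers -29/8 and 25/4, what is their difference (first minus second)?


x = -29/8, y = 25/4
Converting to common denominator: 8
x = -29/8, y = 50/8
x - y = -29/8 - 25/4 = -79/8

-79/8


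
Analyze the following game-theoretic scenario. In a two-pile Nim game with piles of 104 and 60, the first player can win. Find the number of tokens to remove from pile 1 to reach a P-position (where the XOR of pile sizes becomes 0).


Piles: 104 and 60
Current XOR: 104 XOR 60 = 84 (non-zero, so this is an N-position).
To make the XOR zero, we need to find a move that balances the piles.
For pile 1 (size 104): target = 104 XOR 84 = 60
We reduce pile 1 from 104 to 60.
Tokens removed: 104 - 60 = 44
Verification: 60 XOR 60 = 0

44


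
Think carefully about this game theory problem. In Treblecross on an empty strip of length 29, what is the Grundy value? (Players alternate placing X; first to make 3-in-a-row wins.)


Treblecross: place X on empty cells; 3-in-a-row wins.
Playing within two cells of an existing X lets the opponent win at once, so sensible play treats the cells i-2..i+2 around each X as dead. The player left with no safe cell loses, so this is a normal-play take-away game on strips of safe cells.
Placing X at cell i (0-indexed) of a strip of k safe cells leaves independent strips of sizes max(0, i-2) and max(0, k-i-3). Hence G(k) = mex{ G(max(0,i-2)) XOR G(max(0,k-i-3)) : 0 <= i < k }, with G(0) = 0.
G(1): splits (0,0):0^0=0 -> mex({0}) = 1
G(2): splits (0,0):0^0=0 -> mex({0}) = 1
G(3): splits (0,0):0^0=0 -> mex({0}) = 1
G(4): splits (0,1):0^1=1 (0,0):0^0=0 -> mex({0, 1}) = 2
G(5): splits (0,2):0^1=1 (0,1):0^1=1 (0,0):0^0=0 -> mex({0, 1}) = 2
G(6) = mex({1}) = 0
G(7) = mex({0, 1, 2}) = 3
G(8) = mex({0, 1, 2}) = 3
G(9) = mex({0, 2}) = 1
G(10) = mex({0, 2, 3}) = 1
G(11) = mex({0, 3}) = 1
G(12) = mex({1, 3}) = 0
G(13) = mex({0, 1, 2, 3}) = 4
G(14) = mex({0, 1, 2}) = 3
G(15) = mex({0, 1, 2}) = 3
G(16) = mex({0, 1, 2, 4}) = 3
G(17) = mex({0, 1, 3, 4}) = 2
G(18) = mex({0, 1, 3, 4}) = 2
G(19) = mex({0, 1, 3, 5}) = 2
G(20) = mex({0, 1, 2, 3, 5}) = 4
G(21) = mex({0, 1, 2, 3, 5}) = 4
G(22) = mex({1, 2, 6}) = 0
G(23) = mex({0, 1, 2, 3, 4, 6}) = 5
G(24) = mex({0, 1, 2, 3, 4}) = 5
G(25) = mex({0, 1, 3, 4, 7}) = 2
G(26) = mex({0, 1, 3, 4, 5, 7}) = 2
G(27) = mex({0, 1, 3, 5}) = 2
G(28) = mex({0, 1, 2, 5}) = 3
G(29) = mex({0, 1, 2, 4, 5, 6}) = 3
Therefore G(29) = 3.

3


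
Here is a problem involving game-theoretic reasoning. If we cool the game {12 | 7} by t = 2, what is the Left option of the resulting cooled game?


Original game: {12 | 7} (a switch {a | b} with a > b).
Cooling by t (for t below the temperature (a - b)/2 = 5/2) taxes each move by t: {a | b} cooled by t is {a - t | b + t}.
Cooling amount: t = 2
Cooled Left option: 12 - 2 = 10
Cooled Right option: 7 + 2 = 9
Cooled game: {10 | 9}
Left option = 10

10


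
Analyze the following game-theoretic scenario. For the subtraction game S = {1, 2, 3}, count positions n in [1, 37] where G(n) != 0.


Subtraction set S = {1, 2, 3}, so G(n) = n mod 4.
G(n) = 0 when n is a multiple of 4.
Multiples of 4 in [1, 37]: 9
N-positions (nonzero Grundy) = 37 - 9 = 28

28


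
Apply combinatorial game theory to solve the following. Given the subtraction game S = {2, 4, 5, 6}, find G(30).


The subtraction set is S = {2, 4, 5, 6}.
G(k) = mex{ G(k - s) : s in S, s <= k }. We compute iteratively: G(0) = 0.
G(1) = mex({}) = 0
G(2) = mex({0}) = 1
G(3) = mex({0}) = 1
G(4) = mex({0, 1}) = 2
G(5) = mex({0, 1}) = 2
G(6) = mex({0, 1, 2}) = 3
G(7) = mex({0, 1, 2}) = 3
G(8) = mex({1, 2, 3}) = 0
G(9) = mex({1, 2, 3}) = 0
G(10) = mex({0, 2, 3}) = 1
G(11) = mex({0, 2, 3}) = 1
G(12) = mex({0, 1, 3}) = 2
G(13) = mex({0, 1, 3}) = 2
Observe that G(8)..G(13) = 0, 0, 1, 1, 2, 2 repeats G(0)..G(5) = 0, 0, 1, 1, 2, 2.
For k >= max(S) = 6, G(k) is determined by the previous 6 values G(k-6)..G(k-1); a window of 6 consecutive values has recurred shifted by 8, so by induction G(k + 8) = G(k) for all k >= 0: the sequence is periodic from the start with period 8.
One period: G(0..7) = 0, 0, 1, 1, 2, 2, 3, 3.
30 mod 8 = 6, so G(30) = G(6) = 3.

3


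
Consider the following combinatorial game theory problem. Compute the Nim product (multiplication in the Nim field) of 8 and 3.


Nim multiplication is bilinear over XOR: (u XOR v) * w = (u*w) XOR (v*w).
So we split each operand into its bit components and XOR the pairwise Nim products.
8 = 8 (as XOR of powers of 2).
3 = 1 + 2 (as XOR of powers of 2).
Using the standard Nim-product table on single bits:
  2*2 = 3,   2*4 = 8,   2*8 = 12,
  4*4 = 6,   4*8 = 11,  8*8 = 13,
and  1*x = x (identity), k*l = l*k (commutative).
Pairwise Nim products:
  8 * 1 = 8
  8 * 2 = 12
XOR them: 8 XOR 12 = 4.
Result: 8 * 3 = 4 (in Nim).

4


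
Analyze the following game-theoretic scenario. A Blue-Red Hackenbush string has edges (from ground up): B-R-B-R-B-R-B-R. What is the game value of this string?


Edges (from ground): B-R-B-R-B-R-B-R
By Berlekamp's sign-expansion rule, a Blue-Red Hackenbush stalk has the value of the surreal number whose sign sequence is the edge sequence with B -> + and R -> -.
Sign sequence: +-+-+-+-
Trace the sign expansion in the surreal number tree, starting from 0:
Edge 1: B (sign +) -> bounds (0, +inf), value = 1
Edge 2: R (sign -) -> bounds (0, 1), value = 1/2
Edge 3: B (sign +) -> bounds (1/2, 1), value = 3/4
Edge 4: R (sign -) -> bounds (1/2, 3/4), value = 5/8
Edge 5: B (sign +) -> bounds (5/8, 3/4), value = 11/16
Edge 6: R (sign -) -> bounds (5/8, 11/16), value = 21/32
Edge 7: B (sign +) -> bounds (21/32, 11/16), value = 43/64
Edge 8: R (sign -) -> bounds (21/32, 43/64), value = 85/128
Game value = 85/128

85/128


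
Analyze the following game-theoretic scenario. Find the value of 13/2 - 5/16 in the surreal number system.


x = 13/2, y = 5/16
Converting to common denominator: 16
x = 104/16, y = 5/16
x - y = 13/2 - 5/16 = 99/16

99/16


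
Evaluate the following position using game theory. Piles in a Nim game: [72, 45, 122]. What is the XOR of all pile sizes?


We need the XOR (exclusive or) of all pile sizes.
After XOR-ing pile 1 (size 72): 0 XOR 72 = 72
After XOR-ing pile 2 (size 45): 72 XOR 45 = 101
After XOR-ing pile 3 (size 122): 101 XOR 122 = 31
The Nim-value of this position is 31.

31


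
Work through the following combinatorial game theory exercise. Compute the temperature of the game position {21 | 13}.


The game is {21 | 13}, a switch {a | b} with numbers a > b.
Cooling {a | b} by t gives {a - t | b + t}, which stops being hot when a - t = b + t, i.e. at t = (a - b)/2. So the temperature of a switch is (a - b)/2.
Temperature = (Left option - Right option) / 2
= (21 - (13)) / 2
= 8 / 2
= 4

4


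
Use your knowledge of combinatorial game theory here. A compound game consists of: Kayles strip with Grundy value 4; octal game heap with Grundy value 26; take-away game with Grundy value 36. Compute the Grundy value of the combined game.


By the Sprague-Grundy theorem, the Grundy value of a sum of games is the XOR of individual Grundy values.
Kayles strip: Grundy value = 4. Running XOR: 0 XOR 4 = 4
octal game heap: Grundy value = 26. Running XOR: 4 XOR 26 = 30
take-away game: Grundy value = 36. Running XOR: 30 XOR 36 = 58
The combined Grundy value is 58.

58


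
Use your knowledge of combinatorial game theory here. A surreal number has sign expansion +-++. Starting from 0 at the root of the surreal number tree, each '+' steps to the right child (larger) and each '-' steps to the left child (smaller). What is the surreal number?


Sign expansion: +-++
Rule: track bounds (lo, hi), initially (-inf, +inf). On '+', the current value becomes lo and we move to the simplest number in (value, hi): value + 1 if hi = +inf, otherwise the midpoint (value + hi)/2. On '-', the current value becomes hi and we move to value - 1 if lo = -inf, otherwise the midpoint (lo + value)/2.
Start at 0.
Step 1: sign = +, move right. Bounds: (0, +inf). Value = 1
Step 2: sign = -, move left. Bounds: (0, 1). Value = 1/2
Step 3: sign = +, move right. Bounds: (1/2, 1). Value = 3/4
Step 4: sign = +, move right. Bounds: (3/4, 1). Value = 7/8
The surreal number with sign expansion +-++ is 7/8.

7/8


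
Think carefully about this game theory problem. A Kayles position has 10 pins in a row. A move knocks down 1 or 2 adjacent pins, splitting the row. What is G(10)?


Kayles: a move removes 1 or 2 adjacent pins from a contiguous row.
Removing pins from a row of k leaves two independent rows (a, b) with a + b = k - 1 (one pin) or a + b = k - 2 (two pins); an end removal gives a = 0.
By Sprague-Grundy, G(k) = mex{ G(a) XOR G(b) } over all these splits. G(0) = 0.
G(1): splits (0,0):0^0=0 -> mex({0}) = 1
G(2): splits (0,1):0^1=1 (0,0):0^0=0 -> mex({0, 1}) = 2
G(3): splits (0,2):0^2=2 (1,1):1^1=0 (0,1):0^1=1 -> mex({0, 1, 2}) = 3
G(4): splits (0,3):0^3=3 (1,2):1^2=3 (0,2):0^2=2 (1,1):1^1=0 -> mex({0, 2, 3}) = 1
G(5): splits (0,4):0^1=1 (1,3):1^3=2 (2,2):2^2=0 (0,3):0^3=3 (1,2):1^2=3 -> mex({0, 1, 2, 3}) = 4
G(6) = mex({0, 1, 2, 4}) = 3
G(7) = mex({0, 1, 3, 4, 5}) = 2
G(8) = mex({0, 2, 3, 5, 6}) = 1
G(9) = mex({0, 1, 2, 3, 6, 7}) = 4
G(10) = mex({0, 1, 3, 4, 5, 7}) = 2
Therefore G(10) = 2.

2


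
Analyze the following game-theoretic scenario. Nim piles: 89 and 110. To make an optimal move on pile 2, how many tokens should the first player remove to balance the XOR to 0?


Piles: 89 and 110
Current XOR: 89 XOR 110 = 55 (non-zero, so this is an N-position).
To make the XOR zero, we need to find a move that balances the piles.
For pile 2 (size 110): target = 110 XOR 55 = 89
We reduce pile 2 from 110 to 89.
Tokens removed: 110 - 89 = 21
Verification: 89 XOR 89 = 0

21


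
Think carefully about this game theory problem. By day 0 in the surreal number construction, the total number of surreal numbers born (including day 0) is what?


Day 0: {|} = 0 is born. Count = 1.
Day n: the number of surreal numbers born by day n is 2^(n+1) - 1.
By day 0: 2^1 - 1 = 1
By day 0: 1 surreal numbers.

1


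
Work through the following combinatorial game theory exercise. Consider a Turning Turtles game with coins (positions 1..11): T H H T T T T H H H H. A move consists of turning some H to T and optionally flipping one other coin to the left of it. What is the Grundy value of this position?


Coins: T H H T T T T H H H H
Key fact: a single head at position k behaves exactly like a Nim heap of size k (turning it to T and optionally flipping a coin at j < k corresponds to moving the heap from k to j, or to 0), and heads combine as a disjunctive sum (two heads at the same place would cancel, matching j XOR j = 0). So the Nim-value is the XOR of the 1-indexed positions of the heads.
Face-up positions (1-indexed): [2, 3, 8, 9, 10, 11]
XOR 0 with 2: 0 XOR 2 = 2
XOR 2 with 3: 2 XOR 3 = 1
XOR 1 with 8: 1 XOR 8 = 9
XOR 9 with 9: 9 XOR 9 = 0
XOR 0 with 10: 0 XOR 10 = 10
XOR 10 with 11: 10 XOR 11 = 1
Nim-value = 1

1


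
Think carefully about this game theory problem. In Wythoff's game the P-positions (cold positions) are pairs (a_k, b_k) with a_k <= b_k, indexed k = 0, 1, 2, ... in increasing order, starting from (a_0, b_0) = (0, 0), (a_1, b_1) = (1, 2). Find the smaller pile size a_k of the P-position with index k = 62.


By Wythoff's theorem, a_k = floor(k * phi) and b_k = floor(k * phi^2) = a_k + k, where phi = (1 + sqrt(5))/2 is the golden ratio.
phi = (1 + sqrt(5))/2 = 1.618034
k = 62
k * phi = 62 * 1.618034 = 100.318107
a_62 = floor(k * phi) = 100

100


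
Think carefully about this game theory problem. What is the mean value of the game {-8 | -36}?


Game = {-8 | -36}, a switch {a | b} with numbers a > b.
Its thermograph has left wall a - t and right wall b + t, which meet at t = (a - b)/2, where both equal (a + b)/2. So the mast (mean value) is at (a + b)/2.
Mean = (-8 + (-36))/2 = -44/2 = -22

-22


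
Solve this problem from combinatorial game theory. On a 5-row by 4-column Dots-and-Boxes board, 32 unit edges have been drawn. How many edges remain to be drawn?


Grid: 5 x 4 boxes, i.e. 6 rows and 5 columns of dots.
Horizontal edges: (rows + 1) * cols = 6 * 4 = 24
Vertical edges: rows * (cols + 1) = 5 * 5 = 25
Total edges: 24 + 25 = 49
Edges drawn: 32
Remaining: 49 - 32 = 17

17


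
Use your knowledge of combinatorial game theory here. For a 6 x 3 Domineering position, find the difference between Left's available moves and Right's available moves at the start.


Board is 6 x 3 (rows x cols).
Left (vertical) placements: (rows-1) * cols = 5 * 3 = 15
Right (horizontal) placements: rows * (cols-1) = 6 * 2 = 12
Advantage = Left - Right = 15 - 12 = 3

3


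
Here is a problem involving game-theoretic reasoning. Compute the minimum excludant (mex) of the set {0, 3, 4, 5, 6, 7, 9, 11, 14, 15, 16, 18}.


Set = {0, 3, 4, 5, 6, 7, 9, 11, 14, 15, 16, 18}
0 is in the set.
1 is NOT in the set. This is the mex.
mex = 1

1


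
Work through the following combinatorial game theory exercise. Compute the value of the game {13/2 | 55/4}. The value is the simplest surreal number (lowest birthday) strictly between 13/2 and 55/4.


Left options: {13/2}, max = 13/2
Right options: {55/4}, min = 55/4
All options are numbers and max(Left) < min(Right), so by the simplicity theorem the value is the simplest (earliest-born) number strictly between 13/2 and 55/4.
Integers 7 through 13 all lie strictly between 13/2 and 55/4.
Among integers, the simplest (lowest birthday = smallest |n|; 0 is born on day 0, +-n on day n) is 7.
No non-integer in the interval can be simpler: if x is a non-integer in the interval, then floor(x) or ceil(x) also lies in the interval (the interval contains an integer), and both are proper prefixes of x's sign expansion, i.e. born earlier. So the game value is 7.
Game value = 7

7


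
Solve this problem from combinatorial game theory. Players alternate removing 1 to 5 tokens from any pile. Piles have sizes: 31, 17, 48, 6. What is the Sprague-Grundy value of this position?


Subtraction set: {1, 2, 3, 4, 5}
For this subtraction set, G(n) = n mod 6 (period = max + 1 = 6).
Pile 1 (size 31): G(31) = 31 mod 6 = 1
Pile 2 (size 17): G(17) = 17 mod 6 = 5
Pile 3 (size 48): G(48) = 48 mod 6 = 0
Pile 4 (size 6): G(6) = 6 mod 6 = 0
Total Grundy value = XOR of all: 1 XOR 5 XOR 0 XOR 0 = 4

4


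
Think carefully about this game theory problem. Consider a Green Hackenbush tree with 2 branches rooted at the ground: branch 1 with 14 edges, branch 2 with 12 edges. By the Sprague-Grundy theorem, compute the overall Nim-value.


The tree has 2 branches from the ground vertex.
In Green Hackenbush, the Nim-value of a simple path of length k is k.
Branch 1: length 14, Nim-value = 14
Branch 2: length 12, Nim-value = 12
Total Nim-value = XOR of all branch values:
0 XOR 14 = 14
14 XOR 12 = 2
Nim-value of the tree = 2

2


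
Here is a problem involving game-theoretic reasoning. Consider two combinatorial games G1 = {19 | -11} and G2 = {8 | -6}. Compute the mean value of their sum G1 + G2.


G1 = {19 | -11}, G2 = {8 | -6}
Each is a switch {a | b} with numbers a > b; its mean value is (a + b)/2, and mean value is additive over game sums: m(G1 + G2) = m(G1) + m(G2).
Mean of G1 = (19 + (-11))/2 = 8/2 = 4
Mean of G2 = (8 + (-6))/2 = 2/2 = 1
Mean of G1 + G2 = 4 + 1 = 5

5


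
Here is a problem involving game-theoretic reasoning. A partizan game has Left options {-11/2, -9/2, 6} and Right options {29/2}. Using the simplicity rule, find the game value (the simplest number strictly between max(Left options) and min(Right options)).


Left options: {-11/2, -9/2, 6}, max = 6
Right options: {29/2}, min = 29/2
All options are numbers and max(Left) < min(Right), so by the simplicity theorem the value is the simplest (earliest-born) number strictly between 6 and 29/2.
Integers 7 through 14 all lie strictly between 6 and 29/2.
Among integers, the simplest (lowest birthday = smallest |n|; 0 is born on day 0, +-n on day n) is 7.
No non-integer in the interval can be simpler: if x is a non-integer in the interval, then floor(x) or ceil(x) also lies in the interval (the interval contains an integer), and both are proper prefixes of x's sign expansion, i.e. born earlier. So the game value is 7.
Game value = 7

7


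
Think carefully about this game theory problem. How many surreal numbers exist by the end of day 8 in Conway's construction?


Day 0: {|} = 0 is born. Count = 1.
Day n: the number of surreal numbers born by day n is 2^(n+1) - 1.
By day 0: 2^1 - 1 = 1
By day 1: 2^2 - 1 = 3
By day 2: 2^3 - 1 = 7
By day 3: 2^4 - 1 = 15
By day 4: 2^5 - 1 = 31
By day 5: 2^6 - 1 = 63
By day 6: 2^7 - 1 = 127
By day 7: 2^8 - 1 = 255
By day 8: 2^9 - 1 = 511
By day 8: 511 surreal numbers.

511


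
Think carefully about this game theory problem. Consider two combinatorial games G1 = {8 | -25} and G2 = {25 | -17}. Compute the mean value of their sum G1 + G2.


G1 = {8 | -25}, G2 = {25 | -17}
Each is a switch {a | b} with numbers a > b; its mean value is (a + b)/2, and mean value is additive over game sums: m(G1 + G2) = m(G1) + m(G2).
Mean of G1 = (8 + (-25))/2 = -17/2 = -17/2
Mean of G2 = (25 + (-17))/2 = 8/2 = 4
Mean of G1 + G2 = -17/2 + 4 = -9/2

-9/2


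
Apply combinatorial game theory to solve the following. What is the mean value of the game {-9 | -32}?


Game = {-9 | -32}, a switch {a | b} with numbers a > b.
Its thermograph has left wall a - t and right wall b + t, which meet at t = (a - b)/2, where both equal (a + b)/2. So the mast (mean value) is at (a + b)/2.
Mean = (-9 + (-32))/2 = -41/2 = -41/2

-41/2


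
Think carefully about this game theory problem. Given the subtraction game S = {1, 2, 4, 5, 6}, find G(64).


The subtraction set is S = {1, 2, 4, 5, 6}.
G(k) = mex{ G(k - s) : s in S, s <= k }. We compute iteratively: G(0) = 0.
G(1) = mex({0}) = 1
G(2) = mex({0, 1}) = 2
G(3) = mex({1, 2}) = 0
G(4) = mex({0, 2}) = 1
G(5) = mex({0, 1}) = 2
G(6) = mex({0, 1, 2}) = 3
G(7) = mex({0, 1, 2, 3}) = 4
G(8) = mex({0, 1, 2, 3, 4}) = 5
G(9) = mex({0, 1, 2, 4, 5}) = 3
G(10) = mex({1, 2, 3, 5}) = 0
G(11) = mex({0, 2, 3, 4}) = 1
G(12) = mex({0, 1, 3, 4, 5}) = 2
G(13) = mex({1, 2, 3, 4, 5}) = 0
G(14) = mex({0, 2, 3, 5}) = 1
G(15) = mex({0, 1, 3}) = 2
Observe that G(10)..G(15) = 0, 1, 2, 0, 1, 2 repeats G(0)..G(5) = 0, 1, 2, 0, 1, 2.
For k >= max(S) = 6, G(k) is determined by the previous 6 values G(k-6)..G(k-1); a window of 6 consecutive values has recurred shifted by 10, so by induction G(k + 10) = G(k) for all k >= 0: the sequence is periodic from the start with period 10.
One period: G(0..9) = 0, 1, 2, 0, 1, 2, 3, 4, 5, 3.
64 mod 10 = 4, so G(64) = G(4) = 1.

1


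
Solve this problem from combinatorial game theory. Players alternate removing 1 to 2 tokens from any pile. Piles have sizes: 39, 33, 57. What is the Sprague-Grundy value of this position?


Subtraction set: {1, 2}
For this subtraction set, G(n) = n mod 3 (period = max + 1 = 3).
Pile 1 (size 39): G(39) = 39 mod 3 = 0
Pile 2 (size 33): G(33) = 33 mod 3 = 0
Pile 3 (size 57): G(57) = 57 mod 3 = 0
Total Grundy value = XOR of all: 0 XOR 0 XOR 0 = 0

0


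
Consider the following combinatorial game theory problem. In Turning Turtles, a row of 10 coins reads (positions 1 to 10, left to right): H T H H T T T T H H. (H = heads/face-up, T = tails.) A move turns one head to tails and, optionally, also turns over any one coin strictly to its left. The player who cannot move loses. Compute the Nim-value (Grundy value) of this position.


Coins: H T H H T T T T H H
Key fact: a single head at position k behaves exactly like a Nim heap of size k (turning it to T and optionally flipping a coin at j < k corresponds to moving the heap from k to j, or to 0), and heads combine as a disjunctive sum (two heads at the same place would cancel, matching j XOR j = 0). So the Nim-value is the XOR of the 1-indexed positions of the heads.
Face-up positions (1-indexed): [1, 3, 4, 9, 10]
XOR 0 with 1: 0 XOR 1 = 1
XOR 1 with 3: 1 XOR 3 = 2
XOR 2 with 4: 2 XOR 4 = 6
XOR 6 with 9: 6 XOR 9 = 15
XOR 15 with 10: 15 XOR 10 = 5
Nim-value = 5

5


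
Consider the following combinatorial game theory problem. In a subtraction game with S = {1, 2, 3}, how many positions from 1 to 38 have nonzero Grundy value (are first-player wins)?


Subtraction set S = {1, 2, 3}, so G(n) = n mod 4.
G(n) = 0 when n is a multiple of 4.
Multiples of 4 in [1, 38]: 9
N-positions (nonzero Grundy) = 38 - 9 = 29

29


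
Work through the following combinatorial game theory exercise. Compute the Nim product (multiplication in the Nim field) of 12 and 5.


Nim multiplication is bilinear over XOR: (u XOR v) * w = (u*w) XOR (v*w).
So we split each operand into its bit components and XOR the pairwise Nim products.
12 = 4 + 8 (as XOR of powers of 2).
5 = 1 + 4 (as XOR of powers of 2).
Using the standard Nim-product table on single bits:
  2*2 = 3,   2*4 = 8,   2*8 = 12,
  4*4 = 6,   4*8 = 11,  8*8 = 13,
and  1*x = x (identity), k*l = l*k (commutative).
Pairwise Nim products:
  4 * 1 = 4
  4 * 4 = 6
  8 * 1 = 8
  8 * 4 = 11
XOR them: 4 XOR 6 XOR 8 XOR 11 = 1.
Result: 12 * 5 = 1 (in Nim).

1


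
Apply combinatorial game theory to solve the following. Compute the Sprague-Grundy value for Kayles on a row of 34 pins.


Kayles: a move removes 1 or 2 adjacent pins from a contiguous row.
Removing pins from a row of k leaves two independent rows (a, b) with a + b = k - 1 (one pin) or a + b = k - 2 (two pins); an end removal gives a = 0.
By Sprague-Grundy, G(k) = mex{ G(a) XOR G(b) } over all these splits. G(0) = 0.
G(1): splits (0,0):0^0=0 -> mex({0}) = 1
G(2): splits (0,1):0^1=1 (0,0):0^0=0 -> mex({0, 1}) = 2
G(3): splits (0,2):0^2=2 (1,1):1^1=0 (0,1):0^1=1 -> mex({0, 1, 2}) = 3
G(4): splits (0,3):0^3=3 (1,2):1^2=3 (0,2):0^2=2 (1,1):1^1=0 -> mex({0, 2, 3}) = 1
G(5): splits (0,4):0^1=1 (1,3):1^3=2 (2,2):2^2=0 (0,3):0^3=3 (1,2):1^2=3 -> mex({0, 1, 2, 3}) = 4
G(6) = mex({0, 1, 2, 4}) = 3
G(7) = mex({0, 1, 3, 4, 5}) = 2
G(8) = mex({0, 2, 3, 5, 6}) = 1
G(9) = mex({0, 1, 2, 3, 6, 7}) = 4
G(10) = mex({0, 1, 3, 4, 5, 7}) = 2
G(11) = mex({0, 1, 2, 3, 4, 5}) = 6
G(12) = mex({0, 1, 2, 3, 5, 6, 7}) = 4
G(13) = mex({0, 2, 3, 4, 6, 7}) = 1
G(14) = mex({0, 1, 4, 5, 6, 7}) = 2
G(15) = mex({0, 1, 2, 3, 4, 5, 6}) = 7
G(16) = mex({0, 2, 3, 5, 6, 7}) = 1
G(17) = mex({0, 1, 2, 3, 5, 6, 7}) = 4
G(18) = mex({0, 1, 2, 4, 5, 6}) = 3
G(19) = mex({0, 1, 3, 4, 5, 7}) = 2
G(20) = mex({0, 2, 3, 4, 5, 6, 7}) = 1
G(21) = mex({0, 1, 2, 3, 5, 6, 7}) = 4
G(22) = mex({0, 1, 2, 3, 4, 5, 7}) = 6
G(23) = mex({0, 1, 2, 3, 4, 5, 6}) = 7
G(24) = mex({0, 1, 2, 3, 5, 6, 7}) = 4
G(25) = mex({0, 2, 3, 4, 6, 7}) = 1
G(26) = mex({0, 1, 3, 4, 5, 6, 7}) = 2
G(27) = mex({0, 1, 2, 3, 4, 5, 6, 7}) = 8
G(28) = mex({0, 1, 2, 3, 4, 6, 7, 8}) = 5
G(29) = mex({0, 1, 2, 3, 5, 6, 7, 8, 9}) = 4
G(30) = mex({0, 1, 2, 3, 4, 5, 6, 9, 10}) = 7
G(31) = mex({0, 1, 3, 4, 5, 7, 10, 11}) = 2
G(32) = mex({0, 2, 3, 4, 5, 6, 7, 9, 11}) = 1
G(33) = mex({0, 1, 2, 3, 4, 5, 6, 7, 9, 12}) = 8
G(34) = mex({0, 1, 2, 3, 4, 5, 7, 8, 11, 12}) = 6
Therefore G(34) = 6.

6


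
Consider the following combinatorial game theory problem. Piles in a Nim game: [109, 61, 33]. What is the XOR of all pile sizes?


We need the XOR (exclusive or) of all pile sizes.
After XOR-ing pile 1 (size 109): 0 XOR 109 = 109
After XOR-ing pile 2 (size 61): 109 XOR 61 = 80
After XOR-ing pile 3 (size 33): 80 XOR 33 = 113
The Nim-value of this position is 113.

113


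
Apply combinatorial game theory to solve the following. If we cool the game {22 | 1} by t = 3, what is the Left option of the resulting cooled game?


Original game: {22 | 1} (a switch {a | b} with a > b).
Cooling by t (for t below the temperature (a - b)/2 = 21/2) taxes each move by t: {a | b} cooled by t is {a - t | b + t}.
Cooling amount: t = 3
Cooled Left option: 22 - 3 = 19
Cooled Right option: 1 + 3 = 4
Cooled game: {19 | 4}
Left option = 19

19


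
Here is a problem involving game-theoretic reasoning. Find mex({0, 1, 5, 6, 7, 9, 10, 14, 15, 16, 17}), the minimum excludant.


Set = {0, 1, 5, 6, 7, 9, 10, 14, 15, 16, 17}
0 is in the set.
1 is in the set.
2 is NOT in the set. This is the mex.
mex = 2

2


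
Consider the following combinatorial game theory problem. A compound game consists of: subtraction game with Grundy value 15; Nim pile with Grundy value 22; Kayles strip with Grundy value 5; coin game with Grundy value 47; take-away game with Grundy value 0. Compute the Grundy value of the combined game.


By the Sprague-Grundy theorem, the Grundy value of a sum of games is the XOR of individual Grundy values.
subtraction game: Grundy value = 15. Running XOR: 0 XOR 15 = 15
Nim pile: Grundy value = 22. Running XOR: 15 XOR 22 = 25
Kayles strip: Grundy value = 5. Running XOR: 25 XOR 5 = 28
coin game: Grundy value = 47. Running XOR: 28 XOR 47 = 51
take-away game: Grundy value = 0. Running XOR: 51 XOR 0 = 51
The combined Grundy value is 51.

51
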